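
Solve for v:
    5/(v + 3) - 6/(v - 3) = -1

v = -6 or v = 7

Multiply both sides by (v + 3)(v - 3):
5(v - 3) - 6(v + 3) = -(v + 3)(v - 3).
Expand and collect terms: -v^2 + v + 42 = 0.
Factor or apply the quadratic formula: v = -6 or v = 7.
Neither value makes a denominator zero (v != -3, v != 3), so both are valid.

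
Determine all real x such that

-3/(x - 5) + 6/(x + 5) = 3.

Multiply both sides by (x - 5)(x + 5):
-3(x + 5) + 6(x - 5) = 3(x - 5)(x + 5).
Expand and collect terms: 3x² - 3x - 30 = 0.
By the quadratic formula, x = (3 ± √369) / 6, so x ≈ 3.7016 or x ≈ -2.7016.
Neither value makes a denominator zero (x ≠ 5, x ≠ -5), so both are valid.

x = -2.7016 or x = 3.7016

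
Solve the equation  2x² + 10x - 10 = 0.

Discriminant: (10)² − 4·2·(-10) = 180.
Quadratic formula: x = (-10 ± √180) / 4.
So x = -5/2 + 3·√(5)/2 ≈ 0.8541 or x = -3·√(5)/2 - 5/2 ≈ -5.8541.

x = -5.8541 or x = 0.8541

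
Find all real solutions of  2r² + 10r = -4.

r = -4.5616 or r = -0.4384

Rearrange to standard form: 2r² + 10r + 4 = 0.
Discriminant: (10)² − 4·2·4 = 68.
Quadratic formula: r = (-10 ± √68) / 4.
So r = -5/2 + √(17)/2 ≈ -0.4384 or r = -5/2 - √(17)/2 ≈ -4.5616.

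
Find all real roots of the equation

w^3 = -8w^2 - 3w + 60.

Rearrange: w^3 + 8w^2 + 3w - 60 = 0.
Possible rational roots are divisors of -60. Testing w = -5 gives 0, so (w + 5) is a factor.
Divide: w^3 + 8w^2 + 3w - 60 = (w + 5)(w^2 + 3w - 12).
Apply the quadratic formula to w^2 + 3w - 12 = 0: w = (-3 +/- sqrt(57))/2, i.e. w ~= 2.2749 or w ~= -5.2749.

w = -5.2749 or w = -5 or w = 2.2749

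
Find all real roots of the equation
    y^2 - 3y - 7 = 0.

Discriminant: (-3)^2 - 4*1*(-7) = 37.
Quadratic formula: y = (3 +/- sqrt(37)) / 2.
So y = 3/2 + sqrt(37)/2 ~= 4.5414 or y = 3/2 - sqrt(37)/2 ~= -1.5414.

y = -1.5414 or y = 4.5414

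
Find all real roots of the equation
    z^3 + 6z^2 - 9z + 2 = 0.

Possible rational roots are divisors of 2. Testing z = 1 gives 0, so (z - 1) is a factor.
Divide: z^3 + 6z^2 - 9z + 2 = (z - 1)(z^2 + 7z - 2).
Apply the quadratic formula to z^2 + 7z - 2 = 0: z = (-7 +/- sqrt(57))/2, i.e. z ~= 0.2749 or z ~= -7.2749.

z = -7.2749 or z = 0.2749 or z = 1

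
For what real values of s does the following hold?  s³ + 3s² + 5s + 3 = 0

Possible rational roots are divisors of 3. Testing s = -1 gives 0, so (s + 1) is a factor.
Divide: s³ + 3s² + 5s + 3 = (s + 1)(s² + 2s + 3).
The quadratic s² + 2s + 3 has discriminant -8 < 0, so no further real roots.

s = -1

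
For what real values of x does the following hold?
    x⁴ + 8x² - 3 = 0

x = -0.5991 or x = 0.5991

Let u = x². The equation becomes u² + 8u - 3 = 0.
By the quadratic formula, u = -4 + √(19) or u = -√(19) - 4.
x² = -4 + √(19) gives x = ±√(-4 + √(19)) ≈ ±0.5991.
x² = -√(19) - 4 < 0 has no real solution.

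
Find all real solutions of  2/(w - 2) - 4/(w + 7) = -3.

Multiply both sides by (w - 2)(w + 7):
2(w + 7) - 4(w - 2) = -3(w - 2)(w + 7).
Expand and collect terms: -3w^2 - 13w + 20 = 0.
By the quadratic formula, w = (13 +/- sqrt(409)) / -6, so w ~= -5.5373 or w ~= 1.204.
Neither value makes a denominator zero (w != 2, w != -7), so both are valid.

w = -5.5373 or w = 1.204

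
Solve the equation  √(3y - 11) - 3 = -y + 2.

Isolate the radical: √(3y - 11) = -y + 5.
Square both sides: 3y - 11 = (-y + 5)².
Expand and rearrange: y² - 13y + 36 = 0.
Solving gives y = 9 or y = 4.
Check each candidate in the original equation:
  y = 9: √(16) = 4, while -y + 5 = -4 — extraneous.
  y = 4: √(1) = 1, while -y + 5 = 1 — valid.

y = 4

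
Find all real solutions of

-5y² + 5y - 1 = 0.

Discriminant: (5)² − 4·(-5)·(-1) = 5.
Quadratic formula: y = (-5 ± √5) / (-10).
So y = 1/2 - √(5)/10 ≈ 0.2764 or y = √(5)/10 + 1/2 ≈ 0.7236.

y = 0.2764 or y = 0.7236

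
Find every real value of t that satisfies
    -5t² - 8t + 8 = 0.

Discriminant: (-8)² − 4·(-5)·8 = 224.
Quadratic formula: t = (8 ± √224) / (-10).
So t = -2·√(14)/5 - 4/5 ≈ -2.2967 or t = -4/5 + 2·√(14)/5 ≈ 0.6967.

t = -2.2967 or t = 0.6967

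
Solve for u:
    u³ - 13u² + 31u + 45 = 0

u = -1 or u = 5 or u = 9

Possible rational roots are divisors of 45. Testing u = 5 gives 0, so (u - 5) is a factor.
Divide: u³ - 13u² + 31u + 45 = (u - 5)(u² - 8u - 9).
Factor the quadratic: u = 9 or u = -1.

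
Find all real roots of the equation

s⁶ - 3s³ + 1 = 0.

Let u = s³. The equation becomes u² - 3u + 1 = 0.
By the quadratic formula, u = √(5)/2 + 3/2 or u = 3/2 - √(5)/2.
s³ = √(5)/2 + 3/2 gives s = ∛(√(5)/2 + 3/2) ≈ 1.3782.
s³ = 3/2 - √(5)/2 gives s = ∛(3/2 - √(5)/2) ≈ 0.7256.

s = 0.7256 or s = 1.3782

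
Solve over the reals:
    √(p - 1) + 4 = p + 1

Isolate the radical: √(p - 1) = p - 3.
Square both sides: p - 1 = (p - 3)².
Expand and rearrange: p² - 7p + 10 = 0.
Solving gives p = 5 or p = 2.
Check each candidate in the original equation:
  p = 5: √(4) = 2, while p - 3 = 2 — valid.
  p = 2: √(1) = 1, while p - 3 = -1 — extraneous.

p = 5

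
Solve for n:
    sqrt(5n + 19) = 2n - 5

n = 6

Square both sides: 5n + 19 = (2n - 5)^2.
Expand and rearrange: 4n^2 - 25n + 6 = 0.
Solving gives n = 6 or n = 0.25.
Check each candidate in the original equation:
  n = 6: sqrt(49) = 7, while 2n - 5 = 7 — valid.
  n = 0.25: sqrt(20.25) = 4.5, while 2n - 5 = -4.5 — extraneous.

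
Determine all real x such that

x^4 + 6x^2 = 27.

x = -1.7321 or x = 1.7321

Let u = x^2. The equation becomes u^2 + 6u - 27 = 0.
Factor: (u - 3)(u + 9) = 0, so u = 3 or u = -9.
x^2 = 3 gives x = +/-sqrt(3) ~= +/-1.7321.
x^2 = -9 < 0 has no real solution.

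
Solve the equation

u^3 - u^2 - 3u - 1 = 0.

u = -1 or u = -0.4142 or u = 2.4142

Possible rational roots are divisors of -1. Testing u = -1 gives 0, so (u + 1) is a factor.
Divide: u^3 - u^2 - 3u - 1 = (u + 1)(u^2 - 2u - 1).
Apply the quadratic formula to u^2 - 2u - 1 = 0: u = (2 +/- sqrt(8))/2, i.e. u ~= 2.4142 or u ~= -0.4142.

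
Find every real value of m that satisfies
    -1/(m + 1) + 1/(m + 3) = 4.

Multiply both sides by (m + 1)(m + 3):
-(m + 3) + (m + 1) = 4(m + 1)(m + 3).
Expand and collect terms: 4m² + 16m + 14 = 0.
By the quadratic formula, m = (-16 ± √32) / 8, so m ≈ -1.2929 or m ≈ -2.7071.
Neither value makes a denominator zero (m ≠ -1, m ≠ -3), so both are valid.

m = -2.7071 or m = -1.2929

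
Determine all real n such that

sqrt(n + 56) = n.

Square both sides: n + 56 = (n)^2.
Expand and rearrange: n^2 - n - 56 = 0.
Solving gives n = 8 or n = -7.
Check each candidate in the original equation:
  n = 8: sqrt(64) = 8, while n = 8 — valid.
  n = -7: sqrt(49) = 7, while n = -7 — extraneous.

n = 8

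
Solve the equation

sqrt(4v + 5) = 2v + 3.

v = -1

Square both sides: 4v + 5 = (2v + 3)^2.
Expand and rearrange: 4v^2 + 8v + 4 = 0.
This gives the repeated root v = -1.
Check in the original equation:
  v = -1: sqrt(1) = 1, while 2v + 3 = 1 — valid.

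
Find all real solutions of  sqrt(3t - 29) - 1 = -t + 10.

t = 10

Isolate the radical: sqrt(3t - 29) = -t + 11.
Square both sides: 3t - 29 = (-t + 11)^2.
Expand and rearrange: t^2 - 25t + 150 = 0.
Solving gives t = 15 or t = 10.
Check each candidate in the original equation:
  t = 15: sqrt(16) = 4, while -t + 11 = -4 — extraneous.
  t = 10: sqrt(1) = 1, while -t + 11 = 1 — valid.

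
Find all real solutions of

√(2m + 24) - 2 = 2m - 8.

Isolate the radical: √(2m + 24) = 2m - 6.
Square both sides: 2m + 24 = (2m - 6)².
Expand and rearrange: 4m² - 26m + 12 = 0.
Solving gives m = 6 or m = 0.5.
Check each candidate in the original equation:
  m = 6: √(36) = 6, while 2m - 6 = 6 — valid.
  m = 0.5: √(25) = 5, while 2m - 6 = -5 — extraneous.

m = 6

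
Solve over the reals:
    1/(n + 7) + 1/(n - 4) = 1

Multiply both sides by (n + 7)(n - 4):
(n - 4) + (n + 7) = (n + 7)(n - 4).
Expand and collect terms: n² + n - 31 = 0.
By the quadratic formula, n = (-1 ± √125) / 2, so n ≈ 5.0902 or n ≈ -6.0902.
Neither value makes a denominator zero (n ≠ -7, n ≠ 4), so both are valid.

n = -6.0902 or n = 5.0902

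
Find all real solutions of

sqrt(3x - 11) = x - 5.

Square both sides: 3x - 11 = (x - 5)^2.
Expand and rearrange: x^2 - 13x + 36 = 0.
Solving gives x = 9 or x = 4.
Check each candidate in the original equation:
  x = 9: sqrt(16) = 4, while x - 5 = 4 — valid.
  x = 4: sqrt(1) = 1, while x - 5 = -1 — extraneous.

x = 9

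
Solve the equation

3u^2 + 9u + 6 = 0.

u = -2 or u = -1

Factor: 3(u + 2)(u + 1) = 0.
So u = -2 or u = -1.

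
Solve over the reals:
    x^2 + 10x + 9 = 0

Factor: (x + 9)(x + 1) = 0.
So x = -9 or x = -1.

x = -9 or x = -1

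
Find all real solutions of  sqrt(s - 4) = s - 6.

s = 8

Square both sides: s - 4 = (s - 6)^2.
Expand and rearrange: s^2 - 13s + 40 = 0.
Solving gives s = 8 or s = 5.
Check each candidate in the original equation:
  s = 8: sqrt(4) = 2, while s - 6 = 2 — valid.
  s = 5: sqrt(1) = 1, while s - 6 = -1 — extraneous.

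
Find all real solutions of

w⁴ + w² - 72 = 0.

Let u = w². The equation becomes u² + u - 72 = 0.
Factor: (u - 8)(u + 9) = 0, so u = 8 or u = -9.
w² = 8 gives w = ±2·√(2) ≈ ±2.8284.
w² = -9 < 0 has no real solution.

w = -2.8284 or w = 2.8284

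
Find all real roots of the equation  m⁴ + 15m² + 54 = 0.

No real solutions.

Let u = m². The equation becomes u² + 15u + 54 = 0.
Factor: (u + 9)(u + 6) = 0, so u = -9 or u = -6.
m² = -9 < 0 has no real solution.
m² = -6 < 0 has no real solution.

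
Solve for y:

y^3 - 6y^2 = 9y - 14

y = -2 or y = 1 or y = 7

Rearrange: y^3 - 6y^2 - 9y + 14 = 0.
Possible rational roots are divisors of 14. Testing y = -2 gives 0, so (y + 2) is a factor.
Divide: y^3 - 6y^2 - 9y + 14 = (y + 2)(y^2 - 8y + 7).
Factor the quadratic: y = 7 or y = 1.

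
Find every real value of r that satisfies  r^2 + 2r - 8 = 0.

Factor: (r - 2)(r + 4) = 0.
So r = 2 or r = -4.

r = -4 or r = 2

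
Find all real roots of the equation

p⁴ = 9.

p = -1.7321 or p = 1.7321

Let u = p². The equation becomes u² - 9 = 0.
Factor: (u - 3)(u + 3) = 0, so u = 3 or u = -3.
p² = 3 gives p = ±√(3) ≈ ±1.7321.
p² = -3 < 0 has no real solution.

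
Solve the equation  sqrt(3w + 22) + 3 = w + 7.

w = 1

Isolate the radical: sqrt(3w + 22) = w + 4.
Square both sides: 3w + 22 = (w + 4)^2.
Expand and rearrange: w^2 + 5w - 6 = 0.
Solving gives w = 1 or w = -6.
Check each candidate in the original equation:
  w = 1: sqrt(25) = 5, while w + 4 = 5 — valid.
  w = -6: sqrt(4) = 2, while w + 4 = -2 — extraneous.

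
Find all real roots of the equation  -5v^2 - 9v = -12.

v = -2.6916 or v = 0.8916

Rearrange to standard form: -5v^2 - 9v + 12 = 0.
Discriminant: (-9)^2 - 4*(-5)*12 = 321.
Quadratic formula: v = (9 +/- sqrt(321)) / (-10).
So v = -sqrt(321)/10 - 9/10 ~= -2.6916 or v = -9/10 + sqrt(321)/10 ~= 0.8916.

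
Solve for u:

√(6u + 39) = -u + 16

Square both sides: 6u + 39 = (-u + 16)².
Expand and rearrange: u² - 38u + 217 = 0.
Solving gives u = 31 or u = 7.
Check each candidate in the original equation:
  u = 31: √(225) = 15, while -u + 16 = -15 — extraneous.
  u = 7: √(81) = 9, while -u + 16 = 9 — valid.

u = 7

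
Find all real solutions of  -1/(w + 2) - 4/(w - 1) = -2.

Multiply both sides by (w + 2)(w - 1):
-(w - 1) - 4(w + 2) = -2(w + 2)(w - 1).
Expand and collect terms: -2w² + 3w + 11 = 0.
By the quadratic formula, w = (-3 ± √97) / -4, so w ≈ -1.7122 or w ≈ 3.2122.
Neither value makes a denominator zero (w ≠ -2, w ≠ 1), so both are valid.

w = -1.7122 or w = 3.2122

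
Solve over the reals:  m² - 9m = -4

Rearrange to standard form: m² - 9m + 4 = 0.
Discriminant: (-9)² − 4·1·4 = 65.
Quadratic formula: m = (9 ± √65) / 2.
So m = √(65)/2 + 9/2 ≈ 8.5311 or m = 9/2 - √(65)/2 ≈ 0.4689.

m = 0.4689 or m = 8.5311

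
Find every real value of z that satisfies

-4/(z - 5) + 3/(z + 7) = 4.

z = -6.1763 or z = 3.9263

Multiply both sides by (z - 5)(z + 7):
-4(z + 7) + 3(z - 5) = 4(z - 5)(z + 7).
Expand and collect terms: 4z^2 + 9z - 97 = 0.
By the quadratic formula, z = (-9 +/- sqrt(1633)) / 8, so z ~= 3.9263 or z ~= -6.1763.
Neither value makes a denominator zero (z != 5, z != -7), so both are valid.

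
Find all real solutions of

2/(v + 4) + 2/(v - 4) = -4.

v = -4.5311 or v = 3.5311

Multiply both sides by (v + 4)(v - 4):
2(v - 4) + 2(v + 4) = -4(v + 4)(v - 4).
Expand and collect terms: -4v² - 4v + 64 = 0.
By the quadratic formula, v = (4 ± √1040) / -8, so v ≈ -4.5311 or v ≈ 3.5311.
Neither value makes a denominator zero (v ≠ -4, v ≠ 4), so both are valid.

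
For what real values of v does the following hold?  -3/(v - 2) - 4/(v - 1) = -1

Multiply both sides by (v - 2)(v - 1):
-3(v - 1) - 4(v - 2) = -(v - 2)(v - 1).
Expand and collect terms: -v^2 + 10v - 13 = 0.
By the quadratic formula, v = (-10 +/- sqrt(48)) / -2, so v ~= 1.5359 or v ~= 8.4641.
Neither value makes a denominator zero (v != 2, v != 1), so both are valid.

v = 1.5359 or v = 8.4641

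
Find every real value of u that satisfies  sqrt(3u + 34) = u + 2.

u = 5

Square both sides: 3u + 34 = (u + 2)^2.
Expand and rearrange: u^2 + u - 30 = 0.
Solving gives u = 5 or u = -6.
Check each candidate in the original equation:
  u = 5: sqrt(49) = 7, while u + 2 = 7 — valid.
  u = -6: sqrt(16) = 4, while u + 2 = -4 — extraneous.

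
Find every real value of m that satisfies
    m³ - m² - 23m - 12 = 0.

m = -4 or m = -0.5414 or m = 5.5414

Possible rational roots are divisors of -12. Testing m = -4 gives 0, so (m + 4) is a factor.
Divide: m³ - m² - 23m - 12 = (m + 4)(m² - 5m - 3).
Apply the quadratic formula to m² - 5m - 3 = 0: m = (5 ± √37)/2, i.e. m ≈ 5.5414 or m ≈ -0.5414.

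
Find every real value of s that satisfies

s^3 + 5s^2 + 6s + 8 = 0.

Possible rational roots are divisors of 8. Testing s = -4 gives 0, so (s + 4) is a factor.
Divide: s^3 + 5s^2 + 6s + 8 = (s + 4)(s^2 + s + 2).
The quadratic s^2 + s + 2 has discriminant -7 < 0, so no further real roots.

s = -4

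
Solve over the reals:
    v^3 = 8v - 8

v = -3.2361 or v = 1.2361 or v = 2

Rearrange: v^3 - 8v + 8 = 0.
Possible rational roots are divisors of 8. Testing v = 2 gives 0, so (v - 2) is a factor.
Divide: v^3 - 8v + 8 = (v - 2)(v^2 + 2v - 4).
Apply the quadratic formula to v^2 + 2v - 4 = 0: v = (-2 +/- sqrt(20))/2, i.e. v ~= 1.2361 or v ~= -3.2361.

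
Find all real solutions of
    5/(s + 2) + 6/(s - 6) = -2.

s = -5.3935 or s = 3.8935

Multiply both sides by (s + 2)(s - 6):
5(s - 6) + 6(s + 2) = -2(s + 2)(s - 6).
Expand and collect terms: -2s^2 - 3s + 42 = 0.
By the quadratic formula, s = (3 +/- sqrt(345)) / -4, so s ~= -5.3935 or s ~= 3.8935.
Neither value makes a denominator zero (s != -2, s != 6), so both are valid.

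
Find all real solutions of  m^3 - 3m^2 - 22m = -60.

m = -4.6056 or m = 2.6056 or m = 5

Rearrange: m^3 - 3m^2 - 22m + 60 = 0.
Possible rational roots are divisors of 60. Testing m = 5 gives 0, so (m - 5) is a factor.
Divide: m^3 - 3m^2 - 22m + 60 = (m - 5)(m^2 + 2m - 12).
Apply the quadratic formula to m^2 + 2m - 12 = 0: m = (-2 +/- sqrt(52))/2, i.e. m ~= 2.6056 or m ~= -4.6056.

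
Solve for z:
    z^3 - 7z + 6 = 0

z = -3 or z = 1 or z = 2

Possible rational roots are divisors of 6. Testing z = 1 gives 0, so (z - 1) is a factor.
Divide: z^3 - 7z + 6 = (z - 1)(z^2 + z - 6).
Factor the quadratic: z = 2 or z = -3.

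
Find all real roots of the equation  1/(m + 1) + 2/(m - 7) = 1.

m = -0.217 or m = 9.217

Multiply both sides by (m + 1)(m - 7):
(m - 7) + 2(m + 1) = (m + 1)(m - 7).
Expand and collect terms: m^2 - 9m - 2 = 0.
By the quadratic formula, m = (9 +/- sqrt(89)) / 2, so m ~= 9.217 or m ~= -0.217.
Neither value makes a denominator zero (m != -1, m != 7), so both are valid.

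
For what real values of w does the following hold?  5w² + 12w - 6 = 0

w = -2.8248 or w = 0.4248

Discriminant: (12)² − 4·5·(-6) = 264.
Quadratic formula: w = (-12 ± √264) / 10.
So w = -6/5 + √(66)/5 ≈ 0.4248 or w = -√(66)/5 - 6/5 ≈ -2.8248.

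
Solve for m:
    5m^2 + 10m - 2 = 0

Discriminant: (10)^2 - 4*5*(-2) = 140.
Quadratic formula: m = (-10 +/- sqrt(140)) / 10.
So m = -1 + sqrt(35)/5 ~= 0.1832 or m = -sqrt(35)/5 - 1 ~= -2.1832.

m = -2.1832 or m = 0.1832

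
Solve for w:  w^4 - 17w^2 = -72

w = -3 or w = -2.8284 or w = 2.8284 or w = 3

Let u = w^2. The equation becomes u^2 - 17u + 72 = 0.
Factor: (u - 8)(u - 9) = 0, so u = 8 or u = 9.
w^2 = 8 gives w = +/-2*sqrt(2) ~= +/-2.8284.
w^2 = 9 gives w = +/-3.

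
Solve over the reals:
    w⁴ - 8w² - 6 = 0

w = -2.948 or w = 2.948

Let u = w². The equation becomes u² - 8u - 6 = 0.
By the quadratic formula, u = 4 + √(22) or u = 4 - √(22).
w² = 4 + √(22) gives w = ±√(4 + √(22)) ≈ ±2.948.
w² = 4 - √(22) < 0 has no real solution.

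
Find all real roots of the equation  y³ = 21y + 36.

y = -3 or y = -2.2749 or y = 5.2749

Rearrange: y³ - 21y - 36 = 0.
Possible rational roots are divisors of -36. Testing y = -3 gives 0, so (y + 3) is a factor.
Divide: y³ - 21y - 36 = (y + 3)(y² - 3y - 12).
Apply the quadratic formula to y² - 3y - 12 = 0: y = (3 ± √57)/2, i.e. y ≈ 5.2749 or y ≈ -2.2749.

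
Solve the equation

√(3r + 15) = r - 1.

r = 7

Square both sides: 3r + 15 = (r - 1)².
Expand and rearrange: r² - 5r - 14 = 0.
Solving gives r = 7 or r = -2.
Check each candidate in the original equation:
  r = 7: √(36) = 6, while r - 1 = 6 — valid.
  r = -2: √(9) = 3, while r - 1 = -3 — extraneous.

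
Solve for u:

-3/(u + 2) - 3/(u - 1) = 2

u = -4.1213 or u = 0.1213

Multiply both sides by (u + 2)(u - 1):
-3(u - 1) - 3(u + 2) = 2(u + 2)(u - 1).
Expand and collect terms: 2u^2 + 8u - 1 = 0.
By the quadratic formula, u = (-8 +/- sqrt(72)) / 4, so u ~= 0.1213 or u ~= -4.1213.
Neither value makes a denominator zero (u != -2, u != 1), so both are valid.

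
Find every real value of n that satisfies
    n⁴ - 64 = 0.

Let u = n². The equation becomes u² - 64 = 0.
Factor: (u - 8)(u + 8) = 0, so u = 8 or u = -8.
n² = 8 gives n = ±2·√(2) ≈ ±2.8284.
n² = -8 < 0 has no real solution.

n = -2.8284 or n = 2.8284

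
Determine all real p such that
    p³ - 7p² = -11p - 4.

p = -0.3028 or p = 3.3028 or p = 4

Rearrange: p³ - 7p² + 11p + 4 = 0.
Possible rational roots are divisors of 4. Testing p = 4 gives 0, so (p - 4) is a factor.
Divide: p³ - 7p² + 11p + 4 = (p - 4)(p² - 3p - 1).
Apply the quadratic formula to p² - 3p - 1 = 0: p = (3 ± √13)/2, i.e. p ≈ 3.3028 or p ≈ -0.3028.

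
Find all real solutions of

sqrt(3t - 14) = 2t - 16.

Square both sides: 3t - 14 = (2t - 16)^2.
Expand and rearrange: 4t^2 - 67t + 270 = 0.
Solving gives t = 10 or t = 6.75.
Check each candidate in the original equation:
  t = 10: sqrt(16) = 4, while 2t - 16 = 4 — valid.
  t = 6.75: sqrt(6.25) = 2.5, while 2t - 16 = -2.5 — extraneous.

t = 10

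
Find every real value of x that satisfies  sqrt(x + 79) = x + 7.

x = 2

Square both sides: x + 79 = (x + 7)^2.
Expand and rearrange: x^2 + 13x - 30 = 0.
Solving gives x = 2 or x = -15.
Check each candidate in the original equation:
  x = 2: sqrt(81) = 9, while x + 7 = 9 — valid.
  x = -15: sqrt(64) = 8, while x + 7 = -8 — extraneous.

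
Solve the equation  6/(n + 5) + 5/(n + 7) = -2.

Multiply both sides by (n + 5)(n + 7):
6(n + 7) + 5(n + 5) = -2(n + 5)(n + 7).
Expand and collect terms: -2n^2 - 35n - 137 = 0.
By the quadratic formula, n = (35 +/- sqrt(129)) / -4, so n ~= -11.5895 or n ~= -5.9105.
Neither value makes a denominator zero (n != -5, n != -7), so both are valid.

n = -11.5895 or n = -5.9105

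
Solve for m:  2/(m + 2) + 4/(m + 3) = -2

Multiply both sides by (m + 2)(m + 3):
2(m + 3) + 4(m + 2) = -2(m + 2)(m + 3).
Expand and collect terms: -2m² - 16m - 26 = 0.
By the quadratic formula, m = (16 ± √48) / -4, so m ≈ -5.7321 or m ≈ -2.2679.
Neither value makes a denominator zero (m ≠ -2, m ≠ -3), so both are valid.

m = -5.7321 or m = -2.2679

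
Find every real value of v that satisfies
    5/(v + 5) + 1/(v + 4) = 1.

Multiply both sides by (v + 5)(v + 4):
5(v + 4) + (v + 5) = (v + 5)(v + 4).
Expand and collect terms: v² + 3v - 5 = 0.
By the quadratic formula, v = (-3 ± √29) / 2, so v ≈ 1.1926 or v ≈ -4.1926.
Neither value makes a denominator zero (v ≠ -5, v ≠ -4), so both are valid.

v = -4.1926 or v = 1.1926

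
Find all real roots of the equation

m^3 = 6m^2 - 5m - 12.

Rearrange: m^3 - 6m^2 + 5m + 12 = 0.
Possible rational roots are divisors of 12. Testing m = 3 gives 0, so (m - 3) is a factor.
Divide: m^3 - 6m^2 + 5m + 12 = (m - 3)(m^2 - 3m - 4).
Factor the quadratic: m = 4 or m = -1.

m = -1 or m = 3 or m = 4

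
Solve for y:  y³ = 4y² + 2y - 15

Rearrange: y³ - 4y² - 2y + 15 = 0.
Possible rational roots are divisors of 15. Testing y = 3 gives 0, so (y - 3) is a factor.
Divide: y³ - 4y² - 2y + 15 = (y - 3)(y² - y - 5).
Apply the quadratic formula to y² - y - 5 = 0: y = (1 ± √21)/2, i.e. y ≈ 2.7913 or y ≈ -1.7913.

y = -1.7913 or y = 2.7913 or y = 3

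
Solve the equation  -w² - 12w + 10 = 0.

Discriminant: (-12)² − 4·(-1)·10 = 184.
Quadratic formula: w = (12 ± √184) / (-2).
So w = -√(46) - 6 ≈ -12.7823 or w = -6 + √(46) ≈ 0.7823.

w = -12.7823 or w = 0.7823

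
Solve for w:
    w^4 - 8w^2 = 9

Let u = w^2. The equation becomes u^2 - 8u - 9 = 0.
Factor: (u - 9)(u + 1) = 0, so u = 9 or u = -1.
w^2 = 9 gives w = +/-3.
w^2 = -1 < 0 has no real solution.

w = -3 or w = 3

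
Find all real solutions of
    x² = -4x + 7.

Rearrange to standard form: x² + 4x - 7 = 0.
Discriminant: (4)² − 4·1·(-7) = 44.
Quadratic formula: x = (-4 ± √44) / 2.
So x = -2 + √(11) ≈ 1.3166 or x = -√(11) - 2 ≈ -5.3166.

x = -5.3166 or x = 1.3166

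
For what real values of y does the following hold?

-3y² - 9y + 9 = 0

y = -3.7913 or y = 0.7913

Discriminant: (-9)² − 4·(-3)·9 = 189.
Quadratic formula: y = (9 ± √189) / (-6).
So y = -√(21)/2 - 3/2 ≈ -3.7913 or y = -3/2 + √(21)/2 ≈ 0.7913.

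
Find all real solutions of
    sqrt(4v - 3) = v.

Square both sides: 4v - 3 = (v)^2.
Expand and rearrange: v^2 - 4v + 3 = 0.
Solving gives v = 3 or v = 1.
Check each candidate in the original equation:
  v = 3: sqrt(9) = 3, while v = 3 — valid.
  v = 1: sqrt(1) = 1, while v = 1 — valid.

v = 1 or v = 3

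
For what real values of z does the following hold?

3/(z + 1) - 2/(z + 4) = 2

Multiply both sides by (z + 1)(z + 4):
3(z + 4) - 2(z + 1) = 2(z + 1)(z + 4).
Expand and collect terms: 2z² + 9z - 2 = 0.
By the quadratic formula, z = (-9 ± √97) / 4, so z ≈ 0.2122 or z ≈ -4.7122.
Neither value makes a denominator zero (z ≠ -1, z ≠ -4), so both are valid.

z = -4.7122 or z = 0.2122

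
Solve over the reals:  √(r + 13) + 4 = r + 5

r = 3

Isolate the radical: √(r + 13) = r + 1.
Square both sides: r + 13 = (r + 1)².
Expand and rearrange: r² + r - 12 = 0.
Solving gives r = 3 or r = -4.
Check each candidate in the original equation:
  r = 3: √(16) = 4, while r + 1 = 4 — valid.
  r = -4: √(9) = 3, while r + 1 = -3 — extraneous.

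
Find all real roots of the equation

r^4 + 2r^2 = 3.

r = -1 or r = 1

Let u = r^2. The equation becomes u^2 + 2u - 3 = 0.
Factor: (u + 3)(u - 1) = 0, so u = -3 or u = 1.
r^2 = -3 < 0 has no real solution.
r^2 = 1 gives r = +/-1.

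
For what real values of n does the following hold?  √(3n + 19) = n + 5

n = -1

Square both sides: 3n + 19 = (n + 5)².
Expand and rearrange: n² + 7n + 6 = 0.
Solving gives n = -1 or n = -6.
Check each candidate in the original equation:
  n = -1: √(16) = 4, while n + 5 = 4 — valid.
  n = -6: √(1) = 1, while n + 5 = -1 — extraneous.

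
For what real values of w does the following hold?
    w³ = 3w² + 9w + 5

Rearrange: w³ - 3w² - 9w - 5 = 0.
Possible rational roots are divisors of -5. Testing w = 5 gives 0, so (w - 5) is a factor.
Divide: w³ - 3w² - 9w - 5 = (w - 5)(w² + 2w + 1).
The quadratic has the repeated root w = -1.

w = -1 or w = 5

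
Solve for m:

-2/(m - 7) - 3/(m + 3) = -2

Multiply both sides by (m - 7)(m + 3):
-2(m + 3) - 3(m - 7) = -2(m - 7)(m + 3).
Expand and collect terms: -2m^2 + 13m + 27 = 0.
By the quadratic formula, m = (-13 +/- sqrt(385)) / -4, so m ~= -1.6554 or m ~= 8.1554.
Neither value makes a denominator zero (m != 7, m != -3), so both are valid.

m = -1.6554 or m = 8.1554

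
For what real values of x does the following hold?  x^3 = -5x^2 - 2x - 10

x = -5

Rearrange: x^3 + 5x^2 + 2x + 10 = 0.
Possible rational roots are divisors of 10. Testing x = -5 gives 0, so (x + 5) is a factor.
Divide: x^3 + 5x^2 + 2x + 10 = (x + 5)(x^2 + 2).
The quadratic x^2 + 2 has discriminant -8 < 0, so no further real roots.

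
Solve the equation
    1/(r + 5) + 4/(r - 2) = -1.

Multiply both sides by (r + 5)(r - 2):
(r - 2) + 4(r + 5) = -(r + 5)(r - 2).
Expand and collect terms: -r^2 - 8r - 8 = 0.
By the quadratic formula, r = (8 +/- sqrt(32)) / -2, so r ~= -6.8284 or r ~= -1.1716.
Neither value makes a denominator zero (r != -5, r != 2), so both are valid.

r = -6.8284 or r = -1.1716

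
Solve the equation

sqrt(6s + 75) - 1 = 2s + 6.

s = 1

Isolate the radical: sqrt(6s + 75) = 2s + 7.
Square both sides: 6s + 75 = (2s + 7)^2.
Expand and rearrange: 4s^2 + 22s - 26 = 0.
Solving gives s = 1 or s = -6.5.
Check each candidate in the original equation:
  s = 1: sqrt(81) = 9, while 2s + 7 = 9 — valid.
  s = -6.5: sqrt(36) = 6, while 2s + 7 = -6 — extraneous.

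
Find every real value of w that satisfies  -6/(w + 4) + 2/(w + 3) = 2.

w = -6.3028 or w = -2.6972

Multiply both sides by (w + 4)(w + 3):
-6(w + 3) + 2(w + 4) = 2(w + 4)(w + 3).
Expand and collect terms: 2w² + 18w + 34 = 0.
By the quadratic formula, w = (-18 ± √52) / 4, so w ≈ -2.6972 or w ≈ -6.3028.
Neither value makes a denominator zero (w ≠ -4, w ≠ -3), so both are valid.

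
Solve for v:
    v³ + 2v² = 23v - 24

v = -6.2749 or v = 1.2749 or v = 3

Rearrange: v³ + 2v² - 23v + 24 = 0.
Possible rational roots are divisors of 24. Testing v = 3 gives 0, so (v - 3) is a factor.
Divide: v³ + 2v² - 23v + 24 = (v - 3)(v² + 5v - 8).
Apply the quadratic formula to v² + 5v - 8 = 0: v = (-5 ± √57)/2, i.e. v ≈ 1.2749 or v ≈ -6.2749.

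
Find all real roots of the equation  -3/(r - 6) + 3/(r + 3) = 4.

r = -2.1742 or r = 5.1742

Multiply both sides by (r - 6)(r + 3):
-3(r + 3) + 3(r - 6) = 4(r - 6)(r + 3).
Expand and collect terms: 4r² - 12r - 45 = 0.
By the quadratic formula, r = (12 ± √864) / 8, so r ≈ 5.1742 or r ≈ -2.1742.
Neither value makes a denominator zero (r ≠ 6, r ≠ -3), so both are valid.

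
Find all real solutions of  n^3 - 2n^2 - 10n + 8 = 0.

Possible rational roots are divisors of 8. Testing n = 4 gives 0, so (n - 4) is a factor.
Divide: n^3 - 2n^2 - 10n + 8 = (n - 4)(n^2 + 2n - 2).
Apply the quadratic formula to n^2 + 2n - 2 = 0: n = (-2 +/- sqrt(12))/2, i.e. n ~= 0.7321 or n ~= -2.7321.

n = -2.7321 or n = 0.7321 or n = 4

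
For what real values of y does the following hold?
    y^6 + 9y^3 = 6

y = -2.127 or y = 0.8543

Let u = y^3. The equation becomes u^2 + 9u - 6 = 0.
By the quadratic formula, u = -9/2 + sqrt(105)/2 or u = -sqrt(105)/2 - 9/2.
y^3 = -9/2 + sqrt(105)/2 gives y = (-9/2 + sqrt(105)/2)^(1/3) ~= 0.8543.
y^3 = -sqrt(105)/2 - 9/2 gives y = -(9/2 + sqrt(105)/2)^(1/3) ~= -2.127.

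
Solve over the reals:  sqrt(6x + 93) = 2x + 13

x = -2

Square both sides: 6x + 93 = (2x + 13)^2.
Expand and rearrange: 4x^2 + 46x + 76 = 0.
Solving gives x = -2 or x = -9.5.
Check each candidate in the original equation:
  x = -2: sqrt(81) = 9, while 2x + 13 = 9 — valid.
  x = -9.5: sqrt(36) = 6, while 2x + 13 = -6 — extraneous.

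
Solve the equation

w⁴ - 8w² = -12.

Let u = w². The equation becomes u² - 8u + 12 = 0.
Factor: (u - 6)(u - 2) = 0, so u = 6 or u = 2.
w² = 6 gives w = ±√(6) ≈ ±2.4495.
w² = 2 gives w = ±√(2) ≈ ±1.4142.

w = -2.4495 or w = -1.4142 or w = 1.4142 or w = 2.4495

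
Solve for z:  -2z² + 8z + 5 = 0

z = -0.5495 or z = 4.5495

Discriminant: (8)² − 4·(-2)·5 = 104.
Quadratic formula: z = (-8 ± √104) / (-4).
So z = 2 - √(26)/2 ≈ -0.5495 or z = 2 + √(26)/2 ≈ 4.5495.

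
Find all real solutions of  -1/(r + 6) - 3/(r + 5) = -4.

Multiply both sides by (r + 6)(r + 5):
-(r + 5) - 3(r + 6) = -4(r + 6)(r + 5).
Expand and collect terms: -4r^2 - 40r - 97 = 0.
By the quadratic formula, r = (40 +/- sqrt(48)) / -8, so r ~= -5.866 or r ~= -4.134.
Neither value makes a denominator zero (r != -6, r != -5), so both are valid.

r = -5.866 or r = -4.134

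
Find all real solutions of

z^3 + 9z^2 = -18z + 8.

Rearrange: z^3 + 9z^2 + 18z - 8 = 0.
Possible rational roots are divisors of -8. Testing z = -4 gives 0, so (z + 4) is a factor.
Divide: z^3 + 9z^2 + 18z - 8 = (z + 4)(z^2 + 5z - 2).
Apply the quadratic formula to z^2 + 5z - 2 = 0: z = (-5 +/- sqrt(33))/2, i.e. z ~= 0.3723 or z ~= -5.3723.

z = -5.3723 or z = -4 or z = 0.3723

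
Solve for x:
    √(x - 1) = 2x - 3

x = 2

Square both sides: x - 1 = (2x - 3)².
Expand and rearrange: 4x² - 13x + 10 = 0.
Solving gives x = 2 or x = 1.25.
Check each candidate in the original equation:
  x = 2: √(1) = 1, while 2x - 3 = 1 — valid.
  x = 1.25: √(0.25) = 0.5, while 2x - 3 = -0.5 — extraneous.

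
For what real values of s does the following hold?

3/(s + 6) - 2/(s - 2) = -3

s = -6.9305 or s = 2.5972

Multiply both sides by (s + 6)(s - 2):
3(s - 2) - 2(s + 6) = -3(s + 6)(s - 2).
Expand and collect terms: -3s² - 13s + 54 = 0.
By the quadratic formula, s = (13 ± √817) / -6, so s ≈ -6.9305 or s ≈ 2.5972.
Neither value makes a denominator zero (s ≠ -6, s ≠ 2), so both are valid.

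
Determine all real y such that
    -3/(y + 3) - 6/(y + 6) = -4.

y = -4.9212 or y = -1.8288

Multiply both sides by (y + 3)(y + 6):
-3(y + 6) - 6(y + 3) = -4(y + 3)(y + 6).
Expand and collect terms: -4y² - 27y - 36 = 0.
By the quadratic formula, y = (27 ± √153) / -8, so y ≈ -4.9212 or y ≈ -1.8288.
Neither value makes a denominator zero (y ≠ -3, y ≠ -6), so both are valid.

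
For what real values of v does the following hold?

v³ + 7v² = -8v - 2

v = -5.6458 or v = -1 or v = -0.3542

Rearrange: v³ + 7v² + 8v + 2 = 0.
Possible rational roots are divisors of 2. Testing v = -1 gives 0, so (v + 1) is a factor.
Divide: v³ + 7v² + 8v + 2 = (v + 1)(v² + 6v + 2).
Apply the quadratic formula to v² + 6v + 2 = 0: v = (-6 ± √28)/2, i.e. v ≈ -0.3542 or v ≈ -5.6458.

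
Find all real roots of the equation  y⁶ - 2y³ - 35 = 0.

Let u = y³. The equation becomes u² - 2u - 35 = 0.
Factor: (u + 5)(u - 7) = 0, so u = -5 or u = 7.
y³ = -5 gives y = -∛(5) ≈ -1.71.
y³ = 7 gives y = ∛(7) ≈ 1.9129.

y = -1.71 or y = 1.9129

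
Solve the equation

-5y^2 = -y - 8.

Rearrange to standard form: -5y^2 + y + 8 = 0.
Discriminant: (1)^2 - 4*(-5)*8 = 161.
Quadratic formula: y = (-1 +/- sqrt(161)) / (-10).
So y = 1/10 - sqrt(161)/10 ~= -1.1689 or y = 1/10 + sqrt(161)/10 ~= 1.3689.

y = -1.1689 or y = 1.3689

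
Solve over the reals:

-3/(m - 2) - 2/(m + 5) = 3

Multiply both sides by (m - 2)(m + 5):
-3(m + 5) - 2(m - 2) = 3(m - 2)(m + 5).
Expand and collect terms: 3m^2 + 14m - 19 = 0.
By the quadratic formula, m = (-14 +/- sqrt(424)) / 6, so m ~= 1.0985 or m ~= -5.7652.
Neither value makes a denominator zero (m != 2, m != -5), so both are valid.

m = -5.7652 or m = 1.0985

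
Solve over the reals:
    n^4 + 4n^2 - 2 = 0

n = -0.6704 or n = 0.6704

Let u = n^2. The equation becomes u^2 + 4u - 2 = 0.
By the quadratic formula, u = -2 + sqrt(6) or u = -sqrt(6) - 2.
n^2 = -2 + sqrt(6) gives n = +/-sqrt(-2 + sqrt(6)) ~= +/-0.6704.
n^2 = -sqrt(6) - 2 < 0 has no real solution.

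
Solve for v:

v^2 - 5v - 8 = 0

Discriminant: (-5)^2 - 4*1*(-8) = 57.
Quadratic formula: v = (5 +/- sqrt(57)) / 2.
So v = 5/2 + sqrt(57)/2 ~= 6.2749 or v = 5/2 - sqrt(57)/2 ~= -1.2749.

v = -1.2749 or v = 6.2749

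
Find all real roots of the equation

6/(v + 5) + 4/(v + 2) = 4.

v = -4 or v = -0.5

Multiply both sides by (v + 5)(v + 2):
6(v + 2) + 4(v + 5) = 4(v + 5)(v + 2).
Expand and collect terms: 4v² + 18v + 8 = 0.
Factor or apply the quadratic formula: v = -0.5 or v = -4.
Neither value makes a denominator zero (v ≠ -5, v ≠ -2), so both are valid.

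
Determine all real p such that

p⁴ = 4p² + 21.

Let u = p². The equation becomes u² - 4u - 21 = 0.
Factor: (u + 3)(u - 7) = 0, so u = -3 or u = 7.
p² = -3 < 0 has no real solution.
p² = 7 gives p = ±√(7) ≈ ±2.6458.

p = -2.6458 or p = 2.6458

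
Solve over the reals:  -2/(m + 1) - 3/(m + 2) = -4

m = -1.5931 or m = -0.1569

Multiply both sides by (m + 1)(m + 2):
-2(m + 2) - 3(m + 1) = -4(m + 1)(m + 2).
Expand and collect terms: -4m^2 - 7m - 1 = 0.
By the quadratic formula, m = (7 +/- sqrt(33)) / -8, so m ~= -1.5931 or m ~= -0.1569.
Neither value makes a denominator zero (m != -1, m != -2), so both are valid.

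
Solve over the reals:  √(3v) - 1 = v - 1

Isolate the radical: √(3v) = v.
Square both sides: 3v = (v)².
Expand and rearrange: v² - 3v = 0.
Solving gives v = 3 or v = 0.
Check each candidate in the original equation:
  v = 3: √(9) = 3, while v = 3 — valid.
  v = 0: √(0) = 0, while v = 0 — valid.

v = 0 or v = 3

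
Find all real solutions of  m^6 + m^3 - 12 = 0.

Let u = m^3. The equation becomes u^2 + u - 12 = 0.
Factor: (u + 4)(u - 3) = 0, so u = -4 or u = 3.
m^3 = -4 gives m = -(4)^(1/3) ~= -1.5874.
m^3 = 3 gives m = (3)^(1/3) ~= 1.4422.

m = -1.5874 or m = 1.4422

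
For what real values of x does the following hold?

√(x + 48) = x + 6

x = 1

Square both sides: x + 48 = (x + 6)².
Expand and rearrange: x² + 11x - 12 = 0.
Solving gives x = 1 or x = -12.
Check each candidate in the original equation:
  x = 1: √(49) = 7, while x + 6 = 7 — valid.
  x = -12: √(36) = 6, while x + 6 = -6 — extraneous.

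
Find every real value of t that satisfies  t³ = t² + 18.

Rearrange: t³ - t² - 18 = 0.
Possible rational roots are divisors of -18. Testing t = 3 gives 0, so (t - 3) is a factor.
Divide: t³ - t² - 18 = (t - 3)(t² + 2t + 6).
The quadratic t² + 2t + 6 has discriminant -20 < 0, so no further real roots.

t = 3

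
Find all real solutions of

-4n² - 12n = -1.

n = -3.0811 or n = 0.0811

Rearrange to standard form: -4n² - 12n + 1 = 0.
Discriminant: (-12)² − 4·(-4)·1 = 160.
Quadratic formula: n = (12 ± √160) / (-8).
So n = -√(10)/2 - 3/2 ≈ -3.0811 or n = -3/2 + √(10)/2 ≈ 0.0811.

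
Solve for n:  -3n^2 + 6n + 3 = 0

Discriminant: (6)^2 - 4*(-3)*3 = 72.
Quadratic formula: n = (-6 +/- sqrt(72)) / (-6).
So n = 1 - sqrt(2) ~= -0.4142 or n = 1 + sqrt(2) ~= 2.4142.

n = -0.4142 or n = 2.4142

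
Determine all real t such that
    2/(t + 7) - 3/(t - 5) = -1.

Multiply both sides by (t + 7)(t - 5):
2(t - 5) - 3(t + 7) = -(t + 7)(t - 5).
Expand and collect terms: -t² - t + 66 = 0.
By the quadratic formula, t = (1 ± √265) / -2, so t ≈ -8.6394 or t ≈ 7.6394.
Neither value makes a denominator zero (t ≠ -7, t ≠ 5), so both are valid.

t = -8.6394 or t = 7.6394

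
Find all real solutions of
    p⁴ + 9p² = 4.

p = -0.6515 or p = 0.6515

Let u = p². The equation becomes u² + 9u - 4 = 0.
By the quadratic formula, u = -9/2 + √(97)/2 or u = -√(97)/2 - 9/2.
p² = -9/2 + √(97)/2 gives p = ±√(-9/2 + √(97)/2) ≈ ±0.6515.
p² = -√(97)/2 - 9/2 < 0 has no real solution.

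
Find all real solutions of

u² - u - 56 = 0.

Factor: (u - 8)(u + 7) = 0.
So u = 8 or u = -7.

u = -7 or u = 8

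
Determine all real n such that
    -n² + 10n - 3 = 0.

Discriminant: (10)² − 4·(-1)·(-3) = 88.
Quadratic formula: n = (-10 ± √88) / (-2).
So n = 5 - √(22) ≈ 0.3096 or n = √(22) + 5 ≈ 9.6904.

n = 0.3096 or n = 9.6904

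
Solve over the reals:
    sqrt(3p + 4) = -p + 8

p = 4

Square both sides: 3p + 4 = (-p + 8)^2.
Expand and rearrange: p^2 - 19p + 60 = 0.
Solving gives p = 15 or p = 4.
Check each candidate in the original equation:
  p = 15: sqrt(49) = 7, while -p + 8 = -7 — extraneous.
  p = 4: sqrt(16) = 4, while -p + 8 = 4 — valid.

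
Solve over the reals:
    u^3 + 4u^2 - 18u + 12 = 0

u = -6.873 or u = 0.873 or u = 2

Possible rational roots are divisors of 12. Testing u = 2 gives 0, so (u - 2) is a factor.
Divide: u^3 + 4u^2 - 18u + 12 = (u - 2)(u^2 + 6u - 6).
Apply the quadratic formula to u^2 + 6u - 6 = 0: u = (-6 +/- sqrt(60))/2, i.e. u ~= 0.873 or u ~= -6.873.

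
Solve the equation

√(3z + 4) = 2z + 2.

Square both sides: 3z + 4 = (2z + 2)².
Expand and rearrange: 4z² + 5z = 0.
Solving gives z = 0 or z = -1.25.
Check each candidate in the original equation:
  z = 0: √(4) = 2, while 2z + 2 = 2 — valid.
  z = -1.25: √(0.25) = 0.5, while 2z + 2 = -0.5 — extraneous.

z = 0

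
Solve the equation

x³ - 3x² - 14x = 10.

Rearrange: x³ - 3x² - 14x - 10 = 0.
Possible rational roots are divisors of -10. Testing x = -1 gives 0, so (x + 1) is a factor.
Divide: x³ - 3x² - 14x - 10 = (x + 1)(x² - 4x - 10).
Apply the quadratic formula to x² - 4x - 10 = 0: x = (4 ± √56)/2, i.e. x ≈ 5.7417 or x ≈ -1.7417.

x = -1.7417 or x = -1 or x = 5.7417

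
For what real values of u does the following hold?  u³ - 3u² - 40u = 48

Rearrange: u³ - 3u² - 40u - 48 = 0.
Possible rational roots are divisors of -48. Testing u = -4 gives 0, so (u + 4) is a factor.
Divide: u³ - 3u² - 40u - 48 = (u + 4)(u² - 7u - 12).
Apply the quadratic formula to u² - 7u - 12 = 0: u = (7 ± √97)/2, i.e. u ≈ 8.4244 or u ≈ -1.4244.

u = -4 or u = -1.4244 or u = 8.4244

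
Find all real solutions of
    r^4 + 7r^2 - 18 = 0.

r = -1.4142 or r = 1.4142

Let u = r^2. The equation becomes u^2 + 7u - 18 = 0.
Factor: (u - 2)(u + 9) = 0, so u = 2 or u = -9.
r^2 = 2 gives r = +/-sqrt(2) ~= +/-1.4142.
r^2 = -9 < 0 has no real solution.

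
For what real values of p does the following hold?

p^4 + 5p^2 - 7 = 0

p = -1.0677 or p = 1.0677

Let u = p^2. The equation becomes u^2 + 5u - 7 = 0.
By the quadratic formula, u = -5/2 + sqrt(53)/2 or u = -sqrt(53)/2 - 5/2.
p^2 = -5/2 + sqrt(53)/2 gives p = +/-sqrt(-5/2 + sqrt(53)/2) ~= +/-1.0677.
p^2 = -sqrt(53)/2 - 5/2 < 0 has no real solution.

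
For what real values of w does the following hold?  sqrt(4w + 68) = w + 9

Square both sides: 4w + 68 = (w + 9)^2.
Expand and rearrange: w^2 + 14w + 13 = 0.
Solving gives w = -1 or w = -13.
Check each candidate in the original equation:
  w = -1: sqrt(64) = 8, while w + 9 = 8 — valid.
  w = -13: sqrt(16) = 4, while w + 9 = -4 — extraneous.

w = -1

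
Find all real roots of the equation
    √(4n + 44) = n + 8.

n = -2

Square both sides: 4n + 44 = (n + 8)².
Expand and rearrange: n² + 12n + 20 = 0.
Solving gives n = -2 or n = -10.
Check each candidate in the original equation:
  n = -2: √(36) = 6, while n + 8 = 6 — valid.
  n = -10: √(4) = 2, while n + 8 = -2 — extraneous.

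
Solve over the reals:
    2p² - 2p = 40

p = -4 or p = 5

Bring every term to one side: 2p² - 2p - 40 = 0.
Factor: 2(p + 4)(p - 5) = 0.
So p = -4 or p = 5.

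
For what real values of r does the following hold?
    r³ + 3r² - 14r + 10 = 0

Possible rational roots are divisors of 10. Testing r = 1 gives 0, so (r - 1) is a factor.
Divide: r³ + 3r² - 14r + 10 = (r - 1)(r² + 4r - 10).
Apply the quadratic formula to r² + 4r - 10 = 0: r = (-4 ± √56)/2, i.e. r ≈ 1.7417 or r ≈ -5.7417.

r = -5.7417 or r = 1 or r = 1.7417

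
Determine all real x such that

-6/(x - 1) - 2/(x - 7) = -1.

Multiply both sides by (x - 1)(x - 7):
-6(x - 7) - 2(x - 1) = -(x - 1)(x - 7).
Expand and collect terms: -x² + 16x - 51 = 0.
By the quadratic formula, x = (-16 ± √52) / -2, so x ≈ 4.3944 or x ≈ 11.6056.
Neither value makes a denominator zero (x ≠ 1, x ≠ 7), so both are valid.

x = 4.3944 or x = 11.6056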